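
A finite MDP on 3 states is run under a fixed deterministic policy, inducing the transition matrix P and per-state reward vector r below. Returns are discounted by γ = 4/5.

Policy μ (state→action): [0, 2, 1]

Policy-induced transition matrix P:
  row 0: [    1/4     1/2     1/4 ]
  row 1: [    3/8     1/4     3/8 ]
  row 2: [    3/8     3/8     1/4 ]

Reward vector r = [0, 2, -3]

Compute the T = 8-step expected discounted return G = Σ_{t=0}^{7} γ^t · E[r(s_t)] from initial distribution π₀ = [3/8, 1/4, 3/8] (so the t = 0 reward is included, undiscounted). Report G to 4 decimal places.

t=0: π = [0.3750, 0.2500, 0.3750], E[r] = -0.6250, γ^t·E[r] = -0.625000, running G = -0.625000
t=1: π = [0.3281, 0.3906, 0.2813], E[r] = -0.0625, γ^t·E[r] = -0.050000, running G = -0.675000
t=2: π = [0.3340, 0.3672, 0.2988], E[r] = -0.1621, γ^t·E[r] = -0.103750, running G = -0.778750
t=3: π = [0.3333, 0.3708, 0.2959], E[r] = -0.1460, γ^t·E[r] = -0.074750, running G = -0.853500
t=4: π = [0.3333, 0.3703, 0.2964], E[r] = -0.1485, γ^t·E[r] = -0.060813, running G = -0.914313
t=5: π = [0.3333, 0.3704, 0.2963], E[r] = -0.1481, γ^t·E[r] = -0.048530, running G = -0.962843
t=6: π = [0.3333, 0.3704, 0.2963], E[r] = -0.1482, γ^t·E[r] = -0.038838, running G = -1.001680
t=7: π = [0.3333, 0.3704, 0.2963], E[r] = -0.1481, γ^t·E[r] = -0.031069, running G = -1.032749

G = -1.0327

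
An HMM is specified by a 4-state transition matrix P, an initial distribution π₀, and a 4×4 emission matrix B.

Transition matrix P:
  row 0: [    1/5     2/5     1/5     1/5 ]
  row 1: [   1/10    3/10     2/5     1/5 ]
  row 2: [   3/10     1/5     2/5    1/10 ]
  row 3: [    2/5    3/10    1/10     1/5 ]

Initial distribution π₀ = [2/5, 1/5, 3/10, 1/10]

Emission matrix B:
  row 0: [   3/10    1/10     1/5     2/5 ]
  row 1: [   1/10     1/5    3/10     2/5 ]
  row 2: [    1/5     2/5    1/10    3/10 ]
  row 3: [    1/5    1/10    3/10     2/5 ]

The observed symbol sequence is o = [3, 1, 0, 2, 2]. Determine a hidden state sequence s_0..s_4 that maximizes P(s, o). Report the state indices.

path = [2, 2, 0, 1, 1]

t=0: δ = [1.600e-01, 8.000e-02, 9.000e-02, 4.000e-02]  (obs o_0=3)
t=1: δ = [3.200e-03, 1.280e-02, 1.440e-02, 3.200e-03]  ψ = [0, 0, 2, 0]  (obs o_1=1)
t=2: δ = [1.296e-03, 3.840e-04, 1.152e-03, 5.120e-04]  ψ = [2, 1, 2, 1]  (obs o_2=0)
t=3: δ = [6.912e-05, 1.555e-04, 4.608e-05, 7.776e-05]  ψ = [2, 0, 2, 0]  (obs o_3=2)
t=4: δ = [6.221e-06, 1.400e-05, 6.221e-06, 9.331e-06]  ψ = [3, 1, 1, 1]  (obs o_4=2)
backtrack: best end state = 1; path = [2, 2, 0, 1, 1]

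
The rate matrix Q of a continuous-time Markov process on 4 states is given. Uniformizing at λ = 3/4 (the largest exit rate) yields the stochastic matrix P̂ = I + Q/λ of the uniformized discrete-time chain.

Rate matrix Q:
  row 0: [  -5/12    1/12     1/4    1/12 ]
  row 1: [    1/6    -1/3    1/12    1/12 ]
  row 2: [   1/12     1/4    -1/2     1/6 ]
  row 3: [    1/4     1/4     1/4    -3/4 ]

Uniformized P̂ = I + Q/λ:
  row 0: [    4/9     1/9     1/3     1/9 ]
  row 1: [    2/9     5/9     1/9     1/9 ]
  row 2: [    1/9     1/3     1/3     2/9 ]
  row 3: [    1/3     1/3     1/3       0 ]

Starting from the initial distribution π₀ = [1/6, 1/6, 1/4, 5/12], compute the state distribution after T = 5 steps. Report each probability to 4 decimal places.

π = [0.2671, 0.3524, 0.2550, 0.1255]

t=0: π = [0.1667, 0.1667, 0.2500, 0.4167]
t=1: π = [0.2778, 0.3333, 0.2963, 0.0926]
t=2: π = [0.2613, 0.3457, 0.2593, 0.1337]
t=3: π = [0.2663, 0.3521, 0.2565, 0.1251]
t=4: π = [0.2668, 0.3524, 0.2551, 0.1257]
t=5: π = [0.2671, 0.3524, 0.2550, 0.1255]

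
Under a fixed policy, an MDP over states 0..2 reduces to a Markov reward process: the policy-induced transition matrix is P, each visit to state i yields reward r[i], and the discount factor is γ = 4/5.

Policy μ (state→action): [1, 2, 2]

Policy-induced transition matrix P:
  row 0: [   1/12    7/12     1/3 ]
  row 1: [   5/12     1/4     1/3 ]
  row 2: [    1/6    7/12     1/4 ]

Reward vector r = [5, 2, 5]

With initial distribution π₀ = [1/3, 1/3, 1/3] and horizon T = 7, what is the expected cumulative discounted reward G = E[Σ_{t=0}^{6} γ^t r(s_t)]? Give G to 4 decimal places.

t=0: π = [0.3333, 0.3333, 0.3333], E[r] = 4.0000, γ^t·E[r] = 4.000000, running G = 4.000000
t=1: π = [0.2222, 0.4722, 0.3056], E[r] = 3.5833, γ^t·E[r] = 2.866667, running G = 6.866667
t=2: π = [0.2662, 0.4259, 0.3079], E[r] = 3.7222, γ^t·E[r] = 2.382222, running G = 9.248889
t=3: π = [0.2510, 0.4414, 0.3077], E[r] = 3.6759, γ^t·E[r] = 1.882074, running G = 11.130963
t=4: π = [0.2561, 0.4362, 0.3077], E[r] = 3.6914, γ^t·E[r] = 1.511980, running G = 12.642943
t=5: π = [0.2544, 0.4379, 0.3077], E[r] = 3.6862, γ^t·E[r] = 1.207899, running G = 13.850842
t=6: π = [0.2550, 0.4374, 0.3077], E[r] = 3.6879, γ^t·E[r] = 0.966768, running G = 14.817610

G = 14.8176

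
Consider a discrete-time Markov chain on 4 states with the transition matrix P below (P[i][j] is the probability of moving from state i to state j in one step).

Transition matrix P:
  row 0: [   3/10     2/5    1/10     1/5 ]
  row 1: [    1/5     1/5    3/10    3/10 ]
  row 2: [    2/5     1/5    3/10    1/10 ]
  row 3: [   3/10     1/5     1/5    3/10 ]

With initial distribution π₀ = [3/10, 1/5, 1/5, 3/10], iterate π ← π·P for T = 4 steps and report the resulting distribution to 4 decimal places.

t=0: π = [0.3000, 0.2000, 0.2000, 0.3000]
t=1: π = [0.3000, 0.2600, 0.2100, 0.2300]
t=2: π = [0.2950, 0.2600, 0.2170, 0.2280]
t=3: π = [0.2957, 0.2590, 0.2182, 0.2271]
t=4: π = [0.2959, 0.2591, 0.2182, 0.2268]

π = [0.2959, 0.2591, 0.2182, 0.2268]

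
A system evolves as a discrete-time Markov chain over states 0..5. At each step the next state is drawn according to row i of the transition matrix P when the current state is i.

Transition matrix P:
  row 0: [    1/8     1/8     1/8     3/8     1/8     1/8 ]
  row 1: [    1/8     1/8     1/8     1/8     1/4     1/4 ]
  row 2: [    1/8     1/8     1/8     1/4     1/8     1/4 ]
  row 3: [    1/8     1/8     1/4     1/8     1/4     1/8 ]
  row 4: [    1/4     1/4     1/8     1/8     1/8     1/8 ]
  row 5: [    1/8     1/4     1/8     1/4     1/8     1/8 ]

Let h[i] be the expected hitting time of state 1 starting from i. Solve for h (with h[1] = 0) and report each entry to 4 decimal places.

First-step conditioning: h[1] = 0; for i ≠ 1, h[i] = 1 + Σ_k P[i][k]·h[k].
  h[0] = 1 + 1/8·h[0] + 1/8·h[2] + 3/8·h[3] + 1/8·h[4] + 1/8·h[5]
  h[2] = 1 + 1/8·h[0] + 1/8·h[2] + 1/4·h[3] + 1/8·h[4] + 1/4·h[5]
  h[3] = 1 + 1/8·h[0] + 1/4·h[2] + 1/8·h[3] + 1/4·h[4] + 1/8·h[5]
  h[4] = 1 + 1/4·h[0] + 1/8·h[2] + 1/8·h[3] + 1/8·h[4] + 1/8·h[5]
  h[5] = 1 + 1/8·h[0] + 1/8·h[2] + 1/4·h[3] + 1/8·h[4] + 1/8·h[5]
Solving the 5×5 linear system over states ≠ 1 gives exactly h = [665/108, 0, 583/96, 164/27, 4673/864, 583/108] (h[1] = 0 is the target).

h = [6.1574, 0.0000, 6.0729, 6.0741, 5.4086, 5.3981]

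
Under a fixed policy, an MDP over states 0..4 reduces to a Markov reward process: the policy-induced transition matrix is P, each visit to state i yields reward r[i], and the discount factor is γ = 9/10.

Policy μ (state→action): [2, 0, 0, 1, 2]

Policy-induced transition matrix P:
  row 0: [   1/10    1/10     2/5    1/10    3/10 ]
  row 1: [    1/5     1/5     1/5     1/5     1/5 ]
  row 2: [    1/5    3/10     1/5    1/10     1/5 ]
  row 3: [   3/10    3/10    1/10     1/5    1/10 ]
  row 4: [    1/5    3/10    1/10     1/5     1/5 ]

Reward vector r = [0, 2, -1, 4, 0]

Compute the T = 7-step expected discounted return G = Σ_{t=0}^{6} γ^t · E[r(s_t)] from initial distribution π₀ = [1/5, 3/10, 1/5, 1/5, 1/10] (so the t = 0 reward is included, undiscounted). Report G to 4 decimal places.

G = 5.0198

t=0: π = [0.2000, 0.3000, 0.2000, 0.2000, 0.1000], E[r] = 1.2000, γ^t·E[r] = 1.200000, running G = 1.200000
t=1: π = [0.2000, 0.2300, 0.2100, 0.1600, 0.2000], E[r] = 0.8900, γ^t·E[r] = 0.801000, running G = 2.001000
t=2: π = [0.1960, 0.2370, 0.2040, 0.1590, 0.2040], E[r] = 0.9060, γ^t·E[r] = 0.733860, running G = 2.734860
t=3: π = [0.1963, 0.2371, 0.2029, 0.1600, 0.2037], E[r] = 0.9113, γ^t·E[r] = 0.664338, running G = 3.399198
t=4: π = [0.1964, 0.2370, 0.2029, 0.1601, 0.2036], E[r] = 0.9115, γ^t·E[r] = 0.598029, running G = 3.997226
t=5: π = [0.1964, 0.2370, 0.2029, 0.1601, 0.2036], E[r] = 0.9114, γ^t·E[r] = 0.538196, running G = 4.535422
t=6: π = [0.1964, 0.2370, 0.2029, 0.1601, 0.2036], E[r] = 0.9114, γ^t·E[r] = 0.484373, running G = 5.019795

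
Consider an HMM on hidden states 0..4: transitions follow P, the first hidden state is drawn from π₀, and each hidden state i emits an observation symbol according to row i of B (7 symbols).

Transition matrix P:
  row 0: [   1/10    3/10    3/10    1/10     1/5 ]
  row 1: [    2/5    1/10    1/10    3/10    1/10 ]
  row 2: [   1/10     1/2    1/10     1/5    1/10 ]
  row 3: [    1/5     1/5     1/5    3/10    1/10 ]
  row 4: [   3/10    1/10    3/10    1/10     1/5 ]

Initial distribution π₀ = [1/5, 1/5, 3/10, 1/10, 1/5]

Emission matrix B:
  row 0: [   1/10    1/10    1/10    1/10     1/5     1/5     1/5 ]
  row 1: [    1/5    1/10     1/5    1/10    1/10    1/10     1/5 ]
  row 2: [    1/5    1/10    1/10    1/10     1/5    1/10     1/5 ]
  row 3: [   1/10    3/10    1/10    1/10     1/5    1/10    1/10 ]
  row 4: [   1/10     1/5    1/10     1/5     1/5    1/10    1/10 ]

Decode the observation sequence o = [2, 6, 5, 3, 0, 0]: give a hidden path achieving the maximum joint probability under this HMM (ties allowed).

t=0: δ = [2.000e-02, 4.000e-02, 3.000e-02, 1.000e-02, 2.000e-02]  (obs o_0=2)
t=1: δ = [3.200e-03, 3.000e-03, 1.200e-03, 1.200e-03, 4.000e-04]  ψ = [1, 2, 0, 1, 0]  (obs o_1=6)
t=2: δ = [2.400e-04, 9.600e-05, 9.600e-05, 9.000e-05, 6.400e-05]  ψ = [1, 0, 0, 1, 0]  (obs o_2=5)
t=3: δ = [3.840e-06, 7.200e-06, 7.200e-06, 2.880e-06, 9.600e-06]  ψ = [1, 0, 0, 1, 0]  (obs o_3=3)
t=4: δ = [2.880e-07, 7.200e-07, 5.760e-07, 2.160e-07, 1.920e-07]  ψ = [1, 2, 4, 1, 4]  (obs o_4=0)
t=5: δ = [2.880e-08, 5.760e-08, 1.728e-08, 2.160e-08, 7.200e-09]  ψ = [1, 2, 0, 1, 1]  (obs o_5=0)
backtrack: best end state = 1; path = [2, 1, 0, 4, 2, 1]

path = [2, 1, 0, 4, 2, 1]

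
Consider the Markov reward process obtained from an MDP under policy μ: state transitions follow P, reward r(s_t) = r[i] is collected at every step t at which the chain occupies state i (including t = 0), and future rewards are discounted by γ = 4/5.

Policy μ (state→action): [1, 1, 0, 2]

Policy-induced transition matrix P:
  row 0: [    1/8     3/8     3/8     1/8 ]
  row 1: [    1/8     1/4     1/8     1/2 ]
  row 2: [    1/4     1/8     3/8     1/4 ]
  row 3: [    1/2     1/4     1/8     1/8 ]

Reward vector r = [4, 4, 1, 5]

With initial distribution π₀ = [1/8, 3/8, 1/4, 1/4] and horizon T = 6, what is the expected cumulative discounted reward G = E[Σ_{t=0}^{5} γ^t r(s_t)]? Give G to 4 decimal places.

t=0: π = [0.1250, 0.3750, 0.2500, 0.2500], E[r] = 3.5000, γ^t·E[r] = 3.500000, running G = 3.500000
t=1: π = [0.2500, 0.2344, 0.2188, 0.2969], E[r] = 3.6406, γ^t·E[r] = 2.912500, running G = 6.412500
t=2: π = [0.2637, 0.2539, 0.2422, 0.2402], E[r] = 3.5137, γ^t·E[r] = 2.248750, running G = 8.661250
t=3: π = [0.2454, 0.2527, 0.2515, 0.2505], E[r] = 3.4961, γ^t·E[r] = 1.790000, running G = 10.451250
t=4: π = [0.2504, 0.2492, 0.2492, 0.2512], E[r] = 3.5036, γ^t·E[r] = 1.435063, running G = 11.886313
t=5: π = [0.2503, 0.2501, 0.2499, 0.2496], E[r] = 3.4999, γ^t·E[r] = 1.146859, running G = 13.033171

G = 13.0332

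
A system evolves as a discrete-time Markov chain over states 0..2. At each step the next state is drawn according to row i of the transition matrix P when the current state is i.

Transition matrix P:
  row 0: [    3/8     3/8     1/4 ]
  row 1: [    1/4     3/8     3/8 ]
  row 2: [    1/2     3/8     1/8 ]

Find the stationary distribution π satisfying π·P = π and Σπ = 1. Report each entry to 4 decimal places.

π = [0.3611, 0.3750, 0.2639]

Balance equations π_j = Σ_i π_i·P[i][j]:
  π_0 = 3/8·π_0 + 1/4·π_1 + 1/2·π_2
  π_1 = 3/8·π_0 + 3/8·π_1 + 3/8·π_2
  normalize: π_0 + π_1 + π_2 = 1
Solving the linear system gives exactly π = [13/36, 3/8, 19/72].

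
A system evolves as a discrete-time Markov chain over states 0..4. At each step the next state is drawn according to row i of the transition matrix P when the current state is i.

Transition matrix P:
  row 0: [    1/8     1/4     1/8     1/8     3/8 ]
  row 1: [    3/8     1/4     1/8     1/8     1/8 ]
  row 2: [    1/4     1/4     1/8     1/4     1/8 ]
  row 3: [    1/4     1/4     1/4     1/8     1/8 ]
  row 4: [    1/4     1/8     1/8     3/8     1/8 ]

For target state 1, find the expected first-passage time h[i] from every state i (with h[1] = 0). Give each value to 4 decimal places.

First-step conditioning: h[1] = 0; for i ≠ 1, h[i] = 1 + Σ_k P[i][k]·h[k].
  h[0] = 1 + 1/8·h[0] + 1/8·h[2] + 1/8·h[3] + 3/8·h[4]
  h[2] = 1 + 1/4·h[0] + 1/8·h[2] + 1/4·h[3] + 1/8·h[4]
  h[3] = 1 + 1/4·h[0] + 1/4·h[2] + 1/8·h[3] + 1/8·h[4]
  h[4] = 1 + 1/4·h[0] + 1/8·h[2] + 3/8·h[3] + 1/8·h[4]
Solving the 4×4 linear system over states ≠ 1 gives exactly h = [592/131, 0, 576/131, 576/131, 648/131] (h[1] = 0 is the target).

h = [4.5191, 0.0000, 4.3969, 4.3969, 4.9466]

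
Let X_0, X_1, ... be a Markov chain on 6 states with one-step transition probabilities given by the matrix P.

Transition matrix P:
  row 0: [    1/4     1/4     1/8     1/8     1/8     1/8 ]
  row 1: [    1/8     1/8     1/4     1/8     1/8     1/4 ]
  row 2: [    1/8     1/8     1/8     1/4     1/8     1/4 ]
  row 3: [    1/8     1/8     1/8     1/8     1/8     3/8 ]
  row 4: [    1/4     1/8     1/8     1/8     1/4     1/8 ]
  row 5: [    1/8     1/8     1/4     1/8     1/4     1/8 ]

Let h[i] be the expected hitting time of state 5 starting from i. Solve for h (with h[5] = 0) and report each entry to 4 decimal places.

h = [4.9765, 4.3470, 4.2874, 3.8110, 5.0664, 0.0000]

First-step conditioning: h[5] = 0; for i ≠ 5, h[i] = 1 + Σ_k P[i][k]·h[k].
  h[0] = 1 + 1/4·h[0] + 1/4·h[1] + 1/8·h[2] + 1/8·h[3] + 1/8·h[4]
  h[1] = 1 + 1/8·h[0] + 1/8·h[1] + 1/4·h[2] + 1/8·h[3] + 1/8·h[4]
  h[2] = 1 + 1/8·h[0] + 1/8·h[1] + 1/8·h[2] + 1/4·h[3] + 1/8·h[4]
  h[3] = 1 + 1/8·h[0] + 1/8·h[1] + 1/8·h[2] + 1/8·h[3] + 1/8·h[4]
  h[4] = 1 + 1/4·h[0] + 1/8·h[1] + 1/8·h[2] + 1/8·h[3] + 1/4·h[4]
Solving the 5×5 linear system over states ≠ 5 gives exactly h = [32760/6583, 28616/6583, 28224/6583, 25088/6583, 33352/6583, 0] (h[5] = 0 is the target).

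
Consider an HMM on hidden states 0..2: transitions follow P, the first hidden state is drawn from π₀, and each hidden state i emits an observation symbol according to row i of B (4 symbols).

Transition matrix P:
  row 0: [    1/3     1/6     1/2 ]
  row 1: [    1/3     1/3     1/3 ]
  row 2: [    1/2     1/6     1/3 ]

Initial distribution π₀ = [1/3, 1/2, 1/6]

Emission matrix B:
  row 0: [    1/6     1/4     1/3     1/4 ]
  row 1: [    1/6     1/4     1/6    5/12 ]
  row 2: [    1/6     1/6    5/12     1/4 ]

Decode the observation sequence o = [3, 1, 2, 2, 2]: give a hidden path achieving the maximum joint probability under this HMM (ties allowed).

path = [1, 0, 2, 0, 2]

t=0: δ = [8.333e-02, 2.083e-01, 4.167e-02]  (obs o_0=3)
t=1: δ = [1.736e-02, 1.736e-02, 1.157e-02]  ψ = [1, 1, 1]  (obs o_1=1)
t=2: δ = [1.929e-03, 9.645e-04, 3.617e-03]  ψ = [0, 1, 0]  (obs o_2=2)
t=3: δ = [6.028e-04, 1.005e-04, 5.023e-04]  ψ = [2, 2, 2]  (obs o_3=2)
t=4: δ = [8.372e-05, 1.674e-05, 1.256e-04]  ψ = [2, 0, 0]  (obs o_4=2)
backtrack: best end state = 2; path = [1, 0, 2, 0, 2]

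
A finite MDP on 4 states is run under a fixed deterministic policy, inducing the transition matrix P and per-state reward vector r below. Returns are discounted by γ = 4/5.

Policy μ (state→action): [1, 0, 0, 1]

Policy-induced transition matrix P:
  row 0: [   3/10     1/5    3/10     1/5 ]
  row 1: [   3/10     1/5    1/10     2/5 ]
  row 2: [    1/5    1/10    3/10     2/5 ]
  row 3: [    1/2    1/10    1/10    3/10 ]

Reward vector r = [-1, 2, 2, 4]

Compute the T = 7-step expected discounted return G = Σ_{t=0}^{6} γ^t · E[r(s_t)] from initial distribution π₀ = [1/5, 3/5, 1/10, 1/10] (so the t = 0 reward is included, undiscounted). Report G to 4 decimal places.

t=0: π = [0.2000, 0.6000, 0.1000, 0.1000], E[r] = 1.6000, γ^t·E[r] = 1.600000, running G = 1.600000
t=1: π = [0.3100, 0.1800, 0.1600, 0.3500], E[r] = 1.7700, γ^t·E[r] = 1.416000, running G = 3.016000
t=2: π = [0.3540, 0.1490, 0.1940, 0.3030], E[r] = 1.5440, γ^t·E[r] = 0.988160, running G = 4.004160
t=3: π = [0.3412, 0.1503, 0.2096, 0.2989], E[r] = 1.5742, γ^t·E[r] = 0.805990, running G = 4.810150
t=4: π = [0.3388, 0.1492, 0.2102, 0.3019], E[r] = 1.5873, γ^t·E[r] = 0.650150, running G = 5.460300
t=5: π = [0.3394, 0.1488, 0.2098, 0.3020], E[r] = 1.5860, γ^t·E[r] = 0.519708, running G = 5.980009
t=6: π = [0.3394, 0.1488, 0.2098, 0.3019], E[r] = 1.5856, γ^t·E[r] = 0.415644, running G = 6.395653

G = 6.3957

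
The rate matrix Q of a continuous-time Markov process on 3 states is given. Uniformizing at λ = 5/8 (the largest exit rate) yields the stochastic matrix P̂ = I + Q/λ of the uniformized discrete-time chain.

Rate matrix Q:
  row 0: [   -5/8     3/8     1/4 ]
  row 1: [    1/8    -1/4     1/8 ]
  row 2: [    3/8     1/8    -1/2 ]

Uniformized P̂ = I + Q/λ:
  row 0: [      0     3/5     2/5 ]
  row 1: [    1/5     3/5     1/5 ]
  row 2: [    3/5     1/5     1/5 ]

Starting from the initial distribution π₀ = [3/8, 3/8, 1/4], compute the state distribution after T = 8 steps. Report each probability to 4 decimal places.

π = [0.2501, 0.5000, 0.2500]

t=0: π = [0.3750, 0.3750, 0.2500]
t=1: π = [0.2250, 0.5000, 0.2750]
t=2: π = [0.2650, 0.4900, 0.2450]
t=3: π = [0.2450, 0.5020, 0.2530]
t=4: π = [0.2522, 0.4988, 0.2490]
t=5: π = [0.2492, 0.5004, 0.2504]
t=6: π = [0.2503, 0.4998, 0.2498]
t=7: π = [0.2499, 0.5001, 0.2501]
t=8: π = [0.2501, 0.5000, 0.2500]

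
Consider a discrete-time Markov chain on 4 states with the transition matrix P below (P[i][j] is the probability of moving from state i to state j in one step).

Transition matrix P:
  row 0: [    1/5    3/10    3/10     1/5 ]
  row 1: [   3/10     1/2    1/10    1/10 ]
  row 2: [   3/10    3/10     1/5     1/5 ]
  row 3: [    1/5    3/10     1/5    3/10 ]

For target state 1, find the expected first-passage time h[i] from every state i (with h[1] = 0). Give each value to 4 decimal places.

h = [3.3333, 0.0000, 3.3333, 3.3333]

First-step conditioning: h[1] = 0; for i ≠ 1, h[i] = 1 + Σ_k P[i][k]·h[k].
  h[0] = 1 + 1/5·h[0] + 3/10·h[2] + 1/5·h[3]
  h[2] = 1 + 3/10·h[0] + 1/5·h[2] + 1/5·h[3]
  h[3] = 1 + 1/5·h[0] + 1/5·h[2] + 3/10·h[3]
Solving the 3×3 linear system over states ≠ 1 gives exactly h = [10/3, 0, 10/3, 10/3] (h[1] = 0 is the target).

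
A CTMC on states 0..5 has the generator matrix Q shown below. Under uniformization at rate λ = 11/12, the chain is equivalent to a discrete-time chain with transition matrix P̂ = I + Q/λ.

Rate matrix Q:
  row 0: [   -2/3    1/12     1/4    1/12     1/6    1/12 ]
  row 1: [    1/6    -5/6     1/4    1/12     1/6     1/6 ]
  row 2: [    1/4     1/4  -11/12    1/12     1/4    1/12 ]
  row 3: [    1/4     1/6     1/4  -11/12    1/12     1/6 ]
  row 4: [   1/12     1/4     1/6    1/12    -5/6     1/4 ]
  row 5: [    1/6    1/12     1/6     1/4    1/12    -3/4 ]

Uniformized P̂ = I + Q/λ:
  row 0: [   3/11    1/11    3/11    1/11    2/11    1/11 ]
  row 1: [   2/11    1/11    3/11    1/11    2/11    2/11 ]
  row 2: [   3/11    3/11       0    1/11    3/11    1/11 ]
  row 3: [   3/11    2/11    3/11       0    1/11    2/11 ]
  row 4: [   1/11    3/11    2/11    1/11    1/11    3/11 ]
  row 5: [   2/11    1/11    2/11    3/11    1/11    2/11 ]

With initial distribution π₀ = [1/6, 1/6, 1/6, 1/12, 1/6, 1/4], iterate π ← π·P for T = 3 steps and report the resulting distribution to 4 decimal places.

π = [0.2144, 0.1646, 0.1914, 0.1100, 0.1604, 0.1592]

t=0: π = [0.1667, 0.1667, 0.1667, 0.0833, 0.1667, 0.2500]
t=1: π = [0.2045, 0.1591, 0.1894, 0.1288, 0.1515, 0.1667]
t=2: π = [0.2156, 0.1646, 0.1921, 0.1095, 0.1584, 0.1598]
t=3: π = [0.2144, 0.1646, 0.1914, 0.1100, 0.1604, 0.1592]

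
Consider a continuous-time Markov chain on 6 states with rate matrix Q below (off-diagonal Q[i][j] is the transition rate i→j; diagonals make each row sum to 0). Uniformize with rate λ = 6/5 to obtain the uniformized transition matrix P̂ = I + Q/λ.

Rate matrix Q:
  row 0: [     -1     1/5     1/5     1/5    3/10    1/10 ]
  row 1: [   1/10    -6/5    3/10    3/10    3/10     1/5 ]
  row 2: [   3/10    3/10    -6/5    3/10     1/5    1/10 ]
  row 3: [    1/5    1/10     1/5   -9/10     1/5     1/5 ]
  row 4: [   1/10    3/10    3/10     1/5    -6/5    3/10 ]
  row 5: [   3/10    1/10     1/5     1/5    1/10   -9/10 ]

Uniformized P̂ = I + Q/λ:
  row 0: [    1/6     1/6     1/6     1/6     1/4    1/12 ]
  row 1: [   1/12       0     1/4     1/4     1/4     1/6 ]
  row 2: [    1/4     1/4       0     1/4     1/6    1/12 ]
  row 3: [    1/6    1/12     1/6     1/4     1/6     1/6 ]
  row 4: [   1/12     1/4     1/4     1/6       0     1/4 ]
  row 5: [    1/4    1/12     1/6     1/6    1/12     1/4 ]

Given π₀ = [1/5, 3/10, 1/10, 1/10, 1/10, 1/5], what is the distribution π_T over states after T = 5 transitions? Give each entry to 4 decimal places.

t=0: π = [0.2000, 0.3000, 0.1000, 0.1000, 0.1000, 0.2000]
t=1: π = [0.1583, 0.1083, 0.1833, 0.2083, 0.1750, 0.1667]
t=2: π = [0.1722, 0.1472, 0.1597, 0.2083, 0.1458, 0.1667]
t=3: π = [0.1694, 0.1363, 0.1645, 0.2096, 0.1551, 0.1650]
t=4: π = [0.1698, 0.1394, 0.1635, 0.2092, 0.1525, 0.1655]
t=5: π = [0.1698, 0.1386, 0.1637, 0.2093, 0.1532, 0.1654]

π = [0.1698, 0.1386, 0.1637, 0.2093, 0.1532, 0.1654]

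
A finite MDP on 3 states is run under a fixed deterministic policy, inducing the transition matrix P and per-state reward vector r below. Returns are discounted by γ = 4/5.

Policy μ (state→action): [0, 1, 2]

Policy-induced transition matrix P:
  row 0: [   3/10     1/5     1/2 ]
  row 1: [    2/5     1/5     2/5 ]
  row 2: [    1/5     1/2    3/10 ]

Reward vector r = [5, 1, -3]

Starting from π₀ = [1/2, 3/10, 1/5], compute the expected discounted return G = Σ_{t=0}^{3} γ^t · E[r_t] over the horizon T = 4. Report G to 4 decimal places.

G = 3.3038

t=0: π = [0.5000, 0.3000, 0.2000], E[r] = 2.2000, γ^t·E[r] = 2.200000, running G = 2.200000
t=1: π = [0.3100, 0.2600, 0.4300], E[r] = 0.5200, γ^t·E[r] = 0.416000, running G = 2.616000
t=2: π = [0.2830, 0.3290, 0.3880], E[r] = 0.5800, γ^t·E[r] = 0.371200, running G = 2.987200
t=3: π = [0.2941, 0.3164, 0.3895], E[r] = 0.6184, γ^t·E[r] = 0.316621, running G = 3.303821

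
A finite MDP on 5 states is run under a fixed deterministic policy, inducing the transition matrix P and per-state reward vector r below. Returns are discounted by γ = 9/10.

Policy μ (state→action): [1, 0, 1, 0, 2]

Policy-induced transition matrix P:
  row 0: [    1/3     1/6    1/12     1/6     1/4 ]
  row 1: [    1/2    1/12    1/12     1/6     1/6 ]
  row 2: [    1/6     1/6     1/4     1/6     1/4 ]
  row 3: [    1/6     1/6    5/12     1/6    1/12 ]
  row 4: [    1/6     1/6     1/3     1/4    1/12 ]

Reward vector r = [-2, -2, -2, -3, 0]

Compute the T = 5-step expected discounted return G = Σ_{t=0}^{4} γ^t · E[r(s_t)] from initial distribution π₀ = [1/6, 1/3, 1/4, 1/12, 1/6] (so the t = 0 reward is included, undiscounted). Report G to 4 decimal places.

t=0: π = [0.1667, 0.3333, 0.2500, 0.0833, 0.1667], E[r] = -1.7500, γ^t·E[r] = -1.750000, running G = -1.750000
t=1: π = [0.3056, 0.1389, 0.1944, 0.1806, 0.1806], E[r] = -1.8194, γ^t·E[r] = -1.637500, running G = -3.387500
t=2: π = [0.2639, 0.1551, 0.2211, 0.1817, 0.1782], E[r] = -1.8252, γ^t·E[r] = -1.478438, running G = -4.865938
t=3: π = [0.2623, 0.1537, 0.2253, 0.1815, 0.1771], E[r] = -1.8274, γ^t·E[r] = -1.332141, running G = -6.198078
t=4: π = [0.2616, 0.1539, 0.2257, 0.1814, 0.1774], E[r] = -1.8266, γ^t·E[r] = -1.198420, running G = -7.396498

G = -7.3965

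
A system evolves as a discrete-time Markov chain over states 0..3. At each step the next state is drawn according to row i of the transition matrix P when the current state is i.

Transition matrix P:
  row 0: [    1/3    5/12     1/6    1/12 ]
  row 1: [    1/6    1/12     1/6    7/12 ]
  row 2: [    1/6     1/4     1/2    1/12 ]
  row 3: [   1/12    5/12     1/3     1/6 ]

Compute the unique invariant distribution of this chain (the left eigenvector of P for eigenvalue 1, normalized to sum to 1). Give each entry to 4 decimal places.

π = [0.1760, 0.2737, 0.3101, 0.2402]

Balance equations π_j = Σ_i π_i·P[i][j]:
  π_0 = 1/3·π_0 + 1/6·π_1 + 1/6·π_2 + 1/12·π_3
  π_1 = 5/12·π_0 + 1/12·π_1 + 1/4·π_2 + 5/12·π_3
  π_2 = 1/6·π_0 + 1/6·π_1 + 1/2·π_2 + 1/3·π_3
  normalize: π_0 + π_1 + π_2 + π_3 = 1
Solving the linear system gives exactly π = [63/358, 49/179, 111/358, 43/179].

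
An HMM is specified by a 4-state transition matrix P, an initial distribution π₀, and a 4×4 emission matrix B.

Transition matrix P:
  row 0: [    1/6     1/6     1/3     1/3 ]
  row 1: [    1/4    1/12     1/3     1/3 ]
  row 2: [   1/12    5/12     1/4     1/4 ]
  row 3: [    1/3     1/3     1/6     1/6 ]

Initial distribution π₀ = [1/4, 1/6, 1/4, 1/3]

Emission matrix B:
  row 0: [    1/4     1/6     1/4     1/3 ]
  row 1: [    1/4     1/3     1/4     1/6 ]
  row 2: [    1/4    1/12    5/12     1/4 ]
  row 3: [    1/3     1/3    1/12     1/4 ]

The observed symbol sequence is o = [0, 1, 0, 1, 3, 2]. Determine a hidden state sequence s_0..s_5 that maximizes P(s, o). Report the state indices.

path = [3, 1, 3, 1, 0, 2]

t=0: δ = [6.250e-02, 4.167e-02, 6.250e-02, 1.111e-01]  (obs o_0=0)
t=1: δ = [6.173e-03, 1.235e-02, 1.736e-03, 6.944e-03]  ψ = [3, 3, 0, 0]  (obs o_1=1)
t=2: δ = [7.716e-04, 5.787e-04, 1.029e-03, 1.372e-03]  ψ = [1, 3, 1, 1]  (obs o_2=0)
t=3: δ = [7.621e-05, 1.524e-04, 2.143e-05, 8.573e-05]  ψ = [3, 3, 0, 0]  (obs o_3=1)
t=4: δ = [1.270e-05, 4.763e-06, 1.270e-05, 1.270e-05]  ψ = [1, 3, 1, 1]  (obs o_4=3)
t=5: δ = [1.058e-06, 1.323e-06, 1.764e-06, 3.528e-07]  ψ = [3, 2, 0, 0]  (obs o_5=2)
backtrack: best end state = 2; path = [3, 1, 3, 1, 0, 2]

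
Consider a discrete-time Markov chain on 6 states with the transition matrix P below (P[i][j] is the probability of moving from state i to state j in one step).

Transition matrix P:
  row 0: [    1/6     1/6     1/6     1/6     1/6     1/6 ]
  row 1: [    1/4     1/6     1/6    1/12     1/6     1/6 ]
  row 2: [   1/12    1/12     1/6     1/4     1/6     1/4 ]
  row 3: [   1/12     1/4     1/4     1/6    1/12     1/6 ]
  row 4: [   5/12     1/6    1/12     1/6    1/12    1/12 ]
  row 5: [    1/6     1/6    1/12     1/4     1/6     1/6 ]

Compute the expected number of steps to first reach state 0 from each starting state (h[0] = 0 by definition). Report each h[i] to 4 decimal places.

h = [0.0000, 4.8360, 5.8568, 5.8789, 4.0558, 5.3277]

First-step conditioning: h[0] = 0; for i ≠ 0, h[i] = 1 + Σ_k P[i][k]·h[k].
  h[1] = 1 + 1/6·h[1] + 1/6·h[2] + 1/12·h[3] + 1/6·h[4] + 1/6·h[5]
  h[2] = 1 + 1/12·h[1] + 1/6·h[2] + 1/4·h[3] + 1/6·h[4] + 1/4·h[5]
  h[3] = 1 + 1/4·h[1] + 1/4·h[2] + 1/6·h[3] + 1/12·h[4] + 1/6·h[5]
  h[4] = 1 + 1/6·h[1] + 1/12·h[2] + 1/6·h[3] + 1/12·h[4] + 1/12·h[5]
  h[5] = 1 + 1/6·h[1] + 1/12·h[2] + 1/4·h[3] + 1/6·h[4] + 1/6·h[5]
Solving the 5×5 linear system over states ≠ 0 gives exactly h = [0, 122964/25427, 148920/25427, 149484/25427, 103128/25427, 135468/25427] (h[0] = 0 is the target).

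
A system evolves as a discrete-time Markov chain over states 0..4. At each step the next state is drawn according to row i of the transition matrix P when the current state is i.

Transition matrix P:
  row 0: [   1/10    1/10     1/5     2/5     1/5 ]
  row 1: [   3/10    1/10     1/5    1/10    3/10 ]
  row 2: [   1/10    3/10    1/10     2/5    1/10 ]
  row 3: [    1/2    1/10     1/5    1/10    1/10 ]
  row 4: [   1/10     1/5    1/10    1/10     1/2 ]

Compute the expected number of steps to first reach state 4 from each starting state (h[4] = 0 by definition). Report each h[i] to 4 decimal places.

h = [5.9583, 5.2250, 6.3667, 6.4167, 0.0000]

First-step conditioning: h[4] = 0; for i ≠ 4, h[i] = 1 + Σ_k P[i][k]·h[k].
  h[0] = 1 + 1/10·h[0] + 1/10·h[1] + 1/5·h[2] + 2/5·h[3]
  h[1] = 1 + 3/10·h[0] + 1/10·h[1] + 1/5·h[2] + 1/10·h[3]
  h[2] = 1 + 1/10·h[0] + 3/10·h[1] + 1/10·h[2] + 2/5·h[3]
  h[3] = 1 + 1/2·h[0] + 1/10·h[1] + 1/5·h[2] + 1/10·h[3]
Solving the 4×4 linear system over states ≠ 4 gives exactly h = [143/24, 209/40, 191/30, 77/12, 0] (h[4] = 0 is the target).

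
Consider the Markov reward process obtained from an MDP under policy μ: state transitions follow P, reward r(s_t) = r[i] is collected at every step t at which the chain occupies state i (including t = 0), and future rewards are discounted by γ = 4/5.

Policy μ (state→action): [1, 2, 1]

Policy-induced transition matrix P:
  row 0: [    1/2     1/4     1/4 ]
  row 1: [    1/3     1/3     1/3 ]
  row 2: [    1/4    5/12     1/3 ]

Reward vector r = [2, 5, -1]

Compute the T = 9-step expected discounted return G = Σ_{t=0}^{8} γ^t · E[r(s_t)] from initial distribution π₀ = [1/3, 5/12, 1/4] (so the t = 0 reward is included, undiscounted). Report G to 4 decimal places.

G = 9.3996

t=0: π = [0.3333, 0.4167, 0.2500], E[r] = 2.5000, γ^t·E[r] = 2.500000, running G = 2.500000
t=1: π = [0.3681, 0.3264, 0.3056], E[r] = 2.0625, γ^t·E[r] = 1.650000, running G = 4.150000
t=2: π = [0.3692, 0.3281, 0.3027], E[r] = 2.0764, γ^t·E[r] = 1.328889, running G = 5.478889
t=3: π = [0.3696, 0.3278, 0.3026], E[r] = 2.0757, γ^t·E[r] = 1.062741, running G = 6.541630
t=4: π = [0.3697, 0.3277, 0.3025], E[r] = 2.0756, γ^t·E[r] = 0.850183, running G = 7.391812
t=5: π = [0.3697, 0.3277, 0.3025], E[r] = 2.0756, γ^t·E[r] = 0.680143, running G = 8.071956
t=6: π = [0.3697, 0.3277, 0.3025], E[r] = 2.0756, γ^t·E[r] = 0.544114, running G = 8.616070
t=7: π = [0.3697, 0.3277, 0.3025], E[r] = 2.0756, γ^t·E[r] = 0.435291, running G = 9.051361
t=8: π = [0.3697, 0.3277, 0.3025], E[r] = 2.0756, γ^t·E[r] = 0.348233, running G = 9.399594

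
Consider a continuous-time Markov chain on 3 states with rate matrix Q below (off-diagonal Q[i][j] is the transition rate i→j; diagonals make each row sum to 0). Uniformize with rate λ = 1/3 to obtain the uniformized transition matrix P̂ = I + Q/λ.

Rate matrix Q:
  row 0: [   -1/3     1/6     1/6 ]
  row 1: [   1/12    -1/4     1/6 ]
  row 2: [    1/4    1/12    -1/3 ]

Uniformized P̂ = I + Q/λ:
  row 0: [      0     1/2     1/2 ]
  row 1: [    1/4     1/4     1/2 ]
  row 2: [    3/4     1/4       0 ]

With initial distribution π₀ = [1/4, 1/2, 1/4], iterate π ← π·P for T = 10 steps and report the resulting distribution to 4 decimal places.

π = [0.3335, 0.3333, 0.3333]

t=0: π = [0.2500, 0.5000, 0.2500]
t=1: π = [0.3125, 0.3125, 0.3750]
t=2: π = [0.3594, 0.3281, 0.3125]
t=3: π = [0.3164, 0.3398, 0.3438]
t=4: π = [0.3428, 0.3291, 0.3281]
t=5: π = [0.3284, 0.3357, 0.3359]
t=6: π = [0.3359, 0.3321, 0.3320]
t=7: π = [0.3320, 0.3340, 0.3340]
t=8: π = [0.3340, 0.3330, 0.3330]
t=9: π = [0.3330, 0.3335, 0.3335]
t=10: π = [0.3335, 0.3333, 0.3333]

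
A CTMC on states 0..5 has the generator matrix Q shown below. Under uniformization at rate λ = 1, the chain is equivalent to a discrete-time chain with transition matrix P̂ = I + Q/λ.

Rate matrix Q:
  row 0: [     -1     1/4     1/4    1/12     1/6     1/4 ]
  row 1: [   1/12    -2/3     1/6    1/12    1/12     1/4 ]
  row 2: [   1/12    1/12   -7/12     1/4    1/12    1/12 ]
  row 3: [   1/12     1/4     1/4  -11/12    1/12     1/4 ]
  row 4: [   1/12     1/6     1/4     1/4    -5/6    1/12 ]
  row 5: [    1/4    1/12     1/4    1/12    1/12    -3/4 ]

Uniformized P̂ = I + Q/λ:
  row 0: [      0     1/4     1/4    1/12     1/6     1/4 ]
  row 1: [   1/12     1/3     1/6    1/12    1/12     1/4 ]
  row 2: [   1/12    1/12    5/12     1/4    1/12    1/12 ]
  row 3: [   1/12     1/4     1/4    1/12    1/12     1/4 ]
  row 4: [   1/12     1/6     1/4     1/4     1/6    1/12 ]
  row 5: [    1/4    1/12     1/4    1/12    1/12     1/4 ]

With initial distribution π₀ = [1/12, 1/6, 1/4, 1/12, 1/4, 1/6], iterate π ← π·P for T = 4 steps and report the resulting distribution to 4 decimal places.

π = [0.1056, 0.1785, 0.2821, 0.1470, 0.1005, 0.1863]

t=0: π = [0.0833, 0.1667, 0.2500, 0.0833, 0.2500, 0.1667]
t=1: π = [0.1042, 0.1736, 0.2778, 0.1667, 0.1111, 0.1667]
t=2: π = [0.1024, 0.1811, 0.2818, 0.1481, 0.1013, 0.1852]
t=3: π = [0.1057, 0.1788, 0.2819, 0.1472, 0.1003, 0.1861]
t=4: π = [0.1056, 0.1785, 0.2821, 0.1470, 0.1005, 0.1863]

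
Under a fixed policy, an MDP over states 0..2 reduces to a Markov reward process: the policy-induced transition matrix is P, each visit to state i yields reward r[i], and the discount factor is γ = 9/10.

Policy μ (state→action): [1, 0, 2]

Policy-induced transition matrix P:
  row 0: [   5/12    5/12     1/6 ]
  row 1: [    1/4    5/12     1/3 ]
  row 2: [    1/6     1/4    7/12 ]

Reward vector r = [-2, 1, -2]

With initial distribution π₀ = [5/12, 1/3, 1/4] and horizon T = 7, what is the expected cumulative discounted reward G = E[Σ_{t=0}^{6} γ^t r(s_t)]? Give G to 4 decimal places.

G = -4.8808

t=0: π = [0.4167, 0.3333, 0.2500], E[r] = -1.0000, γ^t·E[r] = -1.000000, running G = -1.000000
t=1: π = [0.2986, 0.3750, 0.3264], E[r] = -0.8750, γ^t·E[r] = -0.787500, running G = -1.787500
t=2: π = [0.2726, 0.3623, 0.3652], E[r] = -0.9132, γ^t·E[r] = -0.739688, running G = -2.527188
t=3: π = [0.2650, 0.3558, 0.3792], E[r] = -0.9326, γ^t·E[r] = -0.679852, running G = -3.207039
t=4: π = [0.2626, 0.3535, 0.3840], E[r] = -0.9396, γ^t·E[r] = -0.616470, running G = -3.823509
t=5: π = [0.2618, 0.3527, 0.3856], E[r] = -0.9420, γ^t·E[r] = -0.556232, running G = -4.379741
t=6: π = [0.2615, 0.3524, 0.3861], E[r] = -0.9428, γ^t·E[r] = -0.501033, running G = -4.880774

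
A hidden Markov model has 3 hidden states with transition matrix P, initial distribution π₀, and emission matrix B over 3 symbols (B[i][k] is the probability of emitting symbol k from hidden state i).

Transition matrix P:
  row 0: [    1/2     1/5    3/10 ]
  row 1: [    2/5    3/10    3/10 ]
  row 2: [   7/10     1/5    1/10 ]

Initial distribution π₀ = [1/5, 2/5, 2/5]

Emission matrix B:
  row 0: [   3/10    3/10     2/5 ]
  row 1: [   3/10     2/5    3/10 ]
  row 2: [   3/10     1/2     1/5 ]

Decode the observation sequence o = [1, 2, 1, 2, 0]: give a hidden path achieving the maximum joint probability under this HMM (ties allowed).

t=0: δ = [6.000e-02, 1.600e-01, 2.000e-01]  (obs o_0=1)
t=1: δ = [5.600e-02, 1.440e-02, 9.600e-03]  ψ = [2, 1, 1]  (obs o_1=2)
t=2: δ = [8.400e-03, 4.480e-03, 8.400e-03]  ψ = [0, 0, 0]  (obs o_2=1)
t=3: δ = [2.352e-03, 5.040e-04, 5.040e-04]  ψ = [2, 0, 0]  (obs o_3=2)
t=4: δ = [3.528e-04, 1.411e-04, 2.117e-04]  ψ = [0, 0, 0]  (obs o_4=0)
backtrack: best end state = 0; path = [2, 0, 2, 0, 0]

path = [2, 0, 2, 0, 0]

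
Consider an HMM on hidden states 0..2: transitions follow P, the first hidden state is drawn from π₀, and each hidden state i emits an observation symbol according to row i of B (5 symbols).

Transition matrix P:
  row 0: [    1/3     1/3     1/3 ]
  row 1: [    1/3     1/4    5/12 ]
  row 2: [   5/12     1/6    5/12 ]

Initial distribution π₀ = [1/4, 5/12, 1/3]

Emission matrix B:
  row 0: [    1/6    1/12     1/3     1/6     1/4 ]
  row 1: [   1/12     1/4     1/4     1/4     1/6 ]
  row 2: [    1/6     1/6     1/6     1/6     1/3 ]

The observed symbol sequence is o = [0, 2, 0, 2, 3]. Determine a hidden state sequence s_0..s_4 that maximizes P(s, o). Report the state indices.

path = [2, 0, 2, 0, 1]

t=0: δ = [4.167e-02, 3.472e-02, 5.556e-02]  (obs o_0=0)
t=1: δ = [7.716e-03, 3.472e-03, 3.858e-03]  ψ = [2, 0, 2]  (obs o_1=2)
t=2: δ = [4.287e-04, 2.143e-04, 4.287e-04]  ψ = [0, 0, 0]  (obs o_2=0)
t=3: δ = [5.954e-05, 3.572e-05, 2.977e-05]  ψ = [2, 0, 2]  (obs o_3=2)
t=4: δ = [3.308e-06, 4.961e-06, 3.308e-06]  ψ = [0, 0, 0]  (obs o_4=3)
backtrack: best end state = 1; path = [2, 0, 2, 0, 1]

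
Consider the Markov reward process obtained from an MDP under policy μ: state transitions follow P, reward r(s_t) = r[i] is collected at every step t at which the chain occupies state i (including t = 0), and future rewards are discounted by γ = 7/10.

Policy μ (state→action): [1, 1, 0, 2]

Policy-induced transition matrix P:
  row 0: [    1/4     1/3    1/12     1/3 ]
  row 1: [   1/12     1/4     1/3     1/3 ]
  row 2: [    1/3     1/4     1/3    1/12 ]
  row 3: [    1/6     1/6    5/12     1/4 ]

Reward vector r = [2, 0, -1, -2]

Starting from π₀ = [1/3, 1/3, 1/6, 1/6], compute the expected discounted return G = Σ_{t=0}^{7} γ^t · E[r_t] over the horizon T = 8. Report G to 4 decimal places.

t=0: π = [0.3333, 0.3333, 0.1667, 0.1667], E[r] = 0.1667, γ^t·E[r] = 0.166667, running G = 0.166667
t=1: π = [0.1944, 0.2639, 0.2639, 0.2778], E[r] = -0.4306, γ^t·E[r] = -0.301389, running G = -0.134722
t=2: π = [0.2049, 0.2431, 0.3079, 0.2442], E[r] = -0.3866, γ^t·E[r] = -0.189421, running G = -0.324144
t=3: π = [0.2148, 0.2467, 0.3025, 0.2360], E[r] = -0.3449, γ^t·E[r] = -0.118303, running G = -0.442447
t=4: π = [0.2144, 0.2482, 0.2993, 0.2380], E[r] = -0.3466, γ^t·E[r] = -0.083210, running G = -0.525657
t=5: π = [0.2137, 0.2480, 0.2996, 0.2387], E[r] = -0.3494, γ^t·E[r] = -0.058731, running G = -0.584387
t=6: π = [0.2137, 0.2479, 0.2998, 0.2386], E[r] = -0.3494, γ^t·E[r] = -0.041109, running G = -0.625496
t=7: π = [0.2138, 0.2479, 0.2998, 0.2385], E[r] = -0.3492, γ^t·E[r] = -0.028760, running G = -0.654257

G = -0.6543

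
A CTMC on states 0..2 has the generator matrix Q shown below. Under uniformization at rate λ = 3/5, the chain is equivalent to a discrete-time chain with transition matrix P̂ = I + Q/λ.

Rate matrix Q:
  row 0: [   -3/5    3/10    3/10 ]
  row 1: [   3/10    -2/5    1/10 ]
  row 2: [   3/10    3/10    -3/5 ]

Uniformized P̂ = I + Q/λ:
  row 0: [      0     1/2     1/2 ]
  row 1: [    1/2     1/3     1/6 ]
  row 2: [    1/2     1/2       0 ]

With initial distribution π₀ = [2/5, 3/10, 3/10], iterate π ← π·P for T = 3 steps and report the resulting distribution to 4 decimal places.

t=0: π = [0.4000, 0.3000, 0.3000]
t=1: π = [0.3000, 0.4500, 0.2500]
t=2: π = [0.3500, 0.4250, 0.2250]
t=3: π = [0.3250, 0.4292, 0.2458]

π = [0.3250, 0.4292, 0.2458]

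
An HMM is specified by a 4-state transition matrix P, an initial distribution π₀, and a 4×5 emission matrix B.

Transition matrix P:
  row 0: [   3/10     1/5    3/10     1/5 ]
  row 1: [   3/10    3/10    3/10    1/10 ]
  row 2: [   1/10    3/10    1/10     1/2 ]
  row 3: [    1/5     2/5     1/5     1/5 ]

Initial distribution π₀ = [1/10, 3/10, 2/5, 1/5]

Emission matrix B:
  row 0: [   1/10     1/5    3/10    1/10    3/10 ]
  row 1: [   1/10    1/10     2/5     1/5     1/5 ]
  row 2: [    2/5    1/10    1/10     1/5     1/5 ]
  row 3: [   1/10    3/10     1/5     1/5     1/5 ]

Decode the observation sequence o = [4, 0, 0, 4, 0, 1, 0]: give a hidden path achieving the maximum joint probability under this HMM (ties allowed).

t=0: δ = [3.000e-02, 6.000e-02, 8.000e-02, 4.000e-02]  (obs o_0=4)
t=1: δ = [1.800e-03, 2.400e-03, 7.200e-03, 4.000e-03]  ψ = [1, 2, 1, 2]  (obs o_1=0)
t=2: δ = [8.000e-05, 2.160e-04, 3.200e-04, 3.600e-04]  ψ = [3, 2, 3, 2]  (obs o_2=0)
t=3: δ = [2.160e-05, 2.880e-05, 1.440e-05, 3.200e-05]  ψ = [3, 3, 3, 2]  (obs o_3=4)
t=4: δ = [8.640e-07, 1.280e-06, 3.456e-06, 7.200e-07]  ψ = [1, 3, 1, 2]  (obs o_4=0)
t=5: δ = [7.680e-08, 1.037e-07, 3.840e-08, 5.184e-07]  ψ = [1, 2, 1, 2]  (obs o_5=1)
t=6: δ = [1.037e-08, 2.074e-08, 4.147e-08, 1.037e-08]  ψ = [3, 3, 3, 3]  (obs o_6=0)
backtrack: best end state = 2; path = [1, 2, 3, 1, 2, 3, 2]

path = [1, 2, 3, 1, 2, 3, 2]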